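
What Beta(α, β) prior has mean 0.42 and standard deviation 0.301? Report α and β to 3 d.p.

α = 0.709, β = 0.979

σ² = 0.301² = 0.090601.
With s = α+β, Var = μ(1−μ)/(s+1), so s+1 = (0.42×0.58)/0.090601 = 2.6887 and s = 1.6887.
α = μs = 0.709, β = (1−μ)s = 0.979.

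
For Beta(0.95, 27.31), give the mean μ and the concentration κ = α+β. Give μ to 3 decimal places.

μ = 0.034, κ = 28.26

κ = α+β = 0.95+27.31 = 28.26; μ = α/κ = 0.95/28.26 = 0.034.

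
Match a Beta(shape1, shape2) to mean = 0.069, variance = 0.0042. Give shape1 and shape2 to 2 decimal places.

shape1 = 0.99, shape2 = 13.31

Let s = shape1+shape2. The Beta variance is μ(1−μ)/(s+1).
So s+1 = μ(1−μ)/σ² = (0.069×0.931)/0.0042 = 0.064239/0.0042 = 15.2950, giving s = 14.2950.
Then shape1 = μs = 0.069×14.2950 = 0.99 and shape2 = (1−μ)s = 0.931×14.2950 = 13.31.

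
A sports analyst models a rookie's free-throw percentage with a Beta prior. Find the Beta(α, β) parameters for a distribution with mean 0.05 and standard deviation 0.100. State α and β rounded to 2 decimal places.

Variance = 0.100² = 0.010000. The moment-matching identity α+β = μ(1−μ)/Var − 1 gives
α+β = 0.0475/0.010000 − 1 = 3.7500, so α = μ·3.7500 = 0.19 and β = (1−μ)·3.7500 = 3.56.

α = 0.19, β = 3.56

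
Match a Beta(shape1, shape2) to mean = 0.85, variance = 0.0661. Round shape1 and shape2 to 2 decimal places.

Let s = shape1+shape2. The Beta variance is μ(1−μ)/(s+1).
So s+1 = μ(1−μ)/σ² = (0.85×0.15)/0.0661 = 0.1275/0.0661 = 1.9289, giving s = 0.9289.
Then shape1 = μs = 0.85×0.9289 = 0.79 and shape2 = (1−μ)s = 0.15×0.9289 = 0.14.

shape1 = 0.79, shape2 = 0.14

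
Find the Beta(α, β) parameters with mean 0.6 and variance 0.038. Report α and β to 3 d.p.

α = 3.189, β = 2.126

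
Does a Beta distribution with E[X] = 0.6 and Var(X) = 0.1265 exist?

Yes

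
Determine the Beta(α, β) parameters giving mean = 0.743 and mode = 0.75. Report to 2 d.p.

α = 53.07, β = 18.36

Let s = α+β. Mean gives α = μs = 0.743s; mode gives (α−1)/(s−2) = 0.75.
Substituting: 0.743s − 1 = 0.75(s−2) = 0.75s − 1.50, so -0.007s = -0.50 and s = 71.4286.
Then α = 0.743×71.4286 = 53.07 and β = s−α = 18.36.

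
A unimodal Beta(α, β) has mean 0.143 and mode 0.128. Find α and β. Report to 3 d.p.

α = 7.093, β = 42.507

Let s = α+β. Mean gives α = μs = 0.143s; mode gives (α−1)/(s−2) = 0.128.
Substituting: 0.143s − 1 = 0.128(s−2) = 0.128s − 0.256, so 0.015s = 0.744 and s = 49.6000.
Then α = 0.143×49.6000 = 7.093 and β = s−α = 42.507.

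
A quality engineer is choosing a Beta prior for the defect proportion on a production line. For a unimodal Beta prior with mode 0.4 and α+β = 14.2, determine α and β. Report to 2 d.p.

Mode = (α−1)/(κ−2) with κ = α+β, so α−1 = 0.4·12.2 = 4.88.
α = 5.88; β = κ − α = 8.32.

α = 5.88, β = 8.32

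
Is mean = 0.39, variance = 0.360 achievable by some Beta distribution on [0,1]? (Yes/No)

For any Beta, Var(X) < E[X]·(1−E[X]).
Here μ(1−μ) = 0.39×0.61 = 0.2379, and 0.360 ≥ 0.2379.

No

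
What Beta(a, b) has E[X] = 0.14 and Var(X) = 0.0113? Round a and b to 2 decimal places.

a = 1.35, b = 8.30

Write ν = a+b; then a = μν and Var = μ(1−μ)/(ν+1).
ν = μ(1−μ)/Var − 1 = 0.1204/0.0113 − 1 = 9.6549.
a = 0.14·9.6549 = 1.35, b = 0.86·9.6549 = 8.30.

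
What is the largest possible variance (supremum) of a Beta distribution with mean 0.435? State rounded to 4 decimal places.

0.2458

Var = μ(1−μ)/(α+β+1), which approaches μ(1−μ) as α+β → 0.
So the supremum is μ(1−μ) = 0.435×0.565 = 0.2458.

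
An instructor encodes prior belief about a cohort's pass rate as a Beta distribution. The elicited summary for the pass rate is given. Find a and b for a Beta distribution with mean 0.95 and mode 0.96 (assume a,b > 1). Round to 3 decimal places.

With s = a+b: μ = a/s and mode = (a−1)/(s−2). Eliminating a = μs,
μs − 1 = m(s−2) ⇒ s(μ−m) = 1−2m ⇒ s = -0.92/-0.01 = 92.0000.
So a = μs = 87.400, b = (1−μ)s = 4.600.

a = 87.400, b = 4.600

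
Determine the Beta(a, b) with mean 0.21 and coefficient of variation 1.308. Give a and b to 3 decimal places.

a = 0.252, b = 0.947

Var = (CV·μ)² = (1.308×0.21)² = 0.075449.
a+b = μ(1−μ)/Var − 1 = 0.1659/0.075449 − 1 = 1.1988.
Thus a = 0.21·1.1988 = 0.252 and b = 0.79·1.1988 = 0.947.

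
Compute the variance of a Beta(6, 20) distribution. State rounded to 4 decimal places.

α+β = 26 and αβ = 120, so Var = αβ/[(α+β)²(α+β+1)] = 120/18252 = 0.0066.

0.0066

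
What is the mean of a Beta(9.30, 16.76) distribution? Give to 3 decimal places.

E[X] = α/(α+β) = 9.30/26.06 = 0.357.

0.357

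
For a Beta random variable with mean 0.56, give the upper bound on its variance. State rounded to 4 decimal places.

0.2464

Var = μ(1−μ)/(α+β+1), which approaches μ(1−μ) as α+β → 0.
So the supremum is μ(1−μ) = 0.56×0.44 = 0.2464.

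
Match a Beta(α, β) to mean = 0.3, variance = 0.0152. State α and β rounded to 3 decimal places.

α = 3.845, β = 8.971

Let s = α+β. The Beta variance is μ(1−μ)/(s+1).
So s+1 = μ(1−μ)/σ² = (0.3×0.7)/0.0152 = 0.21/0.0152 = 13.8158, giving s = 12.8158.
Then α = μs = 0.3×12.8158 = 3.845 and β = (1−μ)s = 0.7×12.8158 = 8.971.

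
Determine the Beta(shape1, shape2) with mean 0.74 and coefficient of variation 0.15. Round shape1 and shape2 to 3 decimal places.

Var = (CV·μ)² = (0.15×0.74)² = 0.012321.
shape1+shape2 = μ(1−μ)/Var − 1 = 0.1924/0.012321 − 1 = 14.6156.
Thus shape1 = 0.74·14.6156 = 10.816 and shape2 = 0.26·14.6156 = 3.800.

shape1 = 10.816, shape2 = 3.800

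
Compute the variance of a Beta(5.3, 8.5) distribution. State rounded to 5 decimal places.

α+β = 13.8 and αβ = 45.05, so Var = αβ/[(α+β)²(α+β+1)] = 45.05/2818.512 = 0.01598.

0.01598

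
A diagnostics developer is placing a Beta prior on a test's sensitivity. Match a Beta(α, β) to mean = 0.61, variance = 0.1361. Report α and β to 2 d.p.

Let s = α+β. The Beta variance is μ(1−μ)/(s+1).
So s+1 = μ(1−μ)/σ² = (0.61×0.39)/0.1361 = 0.2379/0.1361 = 1.7480, giving s = 0.7480.
Then α = μs = 0.61×0.7480 = 0.46 and β = (1−μ)s = 0.39×0.7480 = 0.29.

α = 0.46, β = 0.29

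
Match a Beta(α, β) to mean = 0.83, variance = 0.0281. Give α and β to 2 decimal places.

By moment matching, α+β = μ(1−μ)/σ² − 1 = (0.83·0.17)/0.0281 − 1 = 5.0214 − 1 = 4.0214.
Since α/(α+β) = μ, α = 0.83·4.0214 = 3.34 and β = 0.17·4.0214 = 0.68.

α = 3.34, β = 0.68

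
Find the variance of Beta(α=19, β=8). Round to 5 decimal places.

μ = 19/27 = 0.703704; Var = μ(1−μ)/(α+β+1) = 0.2085048/28 = 0.00745.

0.00745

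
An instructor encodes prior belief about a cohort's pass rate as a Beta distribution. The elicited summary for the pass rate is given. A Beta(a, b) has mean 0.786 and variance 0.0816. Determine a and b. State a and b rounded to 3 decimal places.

a = 0.834, b = 0.227

Write ν = a+b; then a = μν and Var = μ(1−μ)/(ν+1).
ν = μ(1−μ)/Var − 1 = 0.168204/0.0816 − 1 = 1.0613.
a = 0.786·1.0613 = 0.834, b = 0.214·1.0613 = 0.227.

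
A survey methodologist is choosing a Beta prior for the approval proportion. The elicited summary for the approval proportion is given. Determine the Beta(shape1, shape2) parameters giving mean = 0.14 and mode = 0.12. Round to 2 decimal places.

Let s = shape1+shape2. Mean gives shape1 = μs = 0.14s; mode gives (shape1−1)/(s−2) = 0.12.
Substituting: 0.14s − 1 = 0.12(s−2) = 0.12s − 0.24, so 0.02s = 0.76 and s = 38.0000.
Then shape1 = 0.14×38.0000 = 5.32 and shape2 = s−shape1 = 32.68.

shape1 = 5.32, shape2 = 32.68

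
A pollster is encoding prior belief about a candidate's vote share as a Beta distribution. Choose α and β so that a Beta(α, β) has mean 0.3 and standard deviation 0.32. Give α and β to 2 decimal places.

Variance = 0.32² = 0.1024. The moment-matching identity α+β = μ(1−μ)/Var − 1 gives
α+β = 0.21/0.1024 − 1 = 1.0508, so α = μ·1.0508 = 0.32 and β = (1−μ)·1.0508 = 0.74.

α = 0.32, β = 0.74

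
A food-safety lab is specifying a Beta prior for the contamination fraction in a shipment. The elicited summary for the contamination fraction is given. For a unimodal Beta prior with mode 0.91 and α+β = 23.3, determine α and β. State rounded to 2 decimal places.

α = 20.38, β = 2.92

Since the density peak of Beta(α,β) is at (α−1)/(α+β−2),
α = 1 + 0.91(23.3−2) = 20.38 and β = 23.3 − 20.38 = 2.92.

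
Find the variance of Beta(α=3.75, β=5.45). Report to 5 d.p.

Var = αβ/[(α+β)²(α+β+1)] = (3.75×5.45)/(9.20²×10.20) = 20.4375/863.328000 = 0.02367.

0.02367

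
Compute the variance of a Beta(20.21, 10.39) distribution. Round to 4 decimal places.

0.0071

Var = αβ/[(α+β)²(α+β+1)] = (20.21×10.39)/(30.60²×31.60) = 209.9819/29588.976000 = 0.0071.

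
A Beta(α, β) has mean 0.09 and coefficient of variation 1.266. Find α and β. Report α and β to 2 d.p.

α = 0.48, β = 4.83

Var = (CV·μ)² = (1.266×0.09)² = 0.012982.
α+β = μ(1−μ)/Var − 1 = 0.0819/0.012982 − 1 = 5.3086.
Thus α = 0.09·5.3086 = 0.48 and β = 0.91·5.3086 = 4.83.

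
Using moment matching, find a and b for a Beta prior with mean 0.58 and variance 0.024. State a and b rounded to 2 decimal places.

a = 5.31, b = 3.84

Write ν = a+b; then a = μν and Var = μ(1−μ)/(ν+1).
ν = μ(1−μ)/Var − 1 = 0.2436/0.024 − 1 = 9.1500.
a = 0.58·9.1500 = 5.31, b = 0.42·9.1500 = 3.84.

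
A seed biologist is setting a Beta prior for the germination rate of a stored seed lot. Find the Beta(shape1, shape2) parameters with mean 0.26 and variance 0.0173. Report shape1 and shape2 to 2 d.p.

shape1 = 2.63, shape2 = 7.49

Let s = shape1+shape2. The Beta variance is μ(1−μ)/(s+1).
So s+1 = μ(1−μ)/σ² = (0.26×0.74)/0.0173 = 0.1924/0.0173 = 11.1214, giving s = 10.1214.
Then shape1 = μs = 0.26×10.1214 = 2.63 and shape2 = (1−μ)s = 0.74×10.1214 = 7.49.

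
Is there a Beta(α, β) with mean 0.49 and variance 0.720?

A Beta with mean μ has variance μ(1−μ)/(α+β+1) < μ(1−μ).
Here μ(1−μ) = 0.49×0.51 = 0.2499, and 0.720 ≥ 0.2499.

No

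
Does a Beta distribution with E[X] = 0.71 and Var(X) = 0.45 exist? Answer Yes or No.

No

For any Beta, Var(X) < E[X]·(1−E[X]).
Here μ(1−μ) = 0.71×0.29 = 0.2059, and 0.45 ≥ 0.2059.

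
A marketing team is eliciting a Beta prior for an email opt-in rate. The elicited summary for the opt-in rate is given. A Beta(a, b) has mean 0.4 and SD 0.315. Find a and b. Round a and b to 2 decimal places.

First σ² = 0.099225. Setting a = μn, b = (1−μ)n with n = a+b,
μ(1−μ)/(n+1) = 0.099225 ⇒ n+1 = 0.24/0.099225 = 2.4187 ⇒ n = 1.4187.
Hence a = 0.4×1.4187 = 0.57, b = 0.6×1.4187 = 0.85.

a = 0.57, b = 0.85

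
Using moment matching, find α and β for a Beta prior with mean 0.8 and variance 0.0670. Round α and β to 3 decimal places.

α = 1.110, β = 0.278

By moment matching, α+β = μ(1−μ)/σ² − 1 = (0.8·0.2)/0.0670 − 1 = 2.3881 − 1 = 1.3881.
Since α/(α+β) = μ, α = 0.8·1.3881 = 1.110 and β = 0.2·1.3881 = 0.278.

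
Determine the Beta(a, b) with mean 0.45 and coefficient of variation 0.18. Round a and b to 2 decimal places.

Var = (CV·μ)² = (0.18×0.45)² = 0.006561.
a+b = μ(1−μ)/Var − 1 = 0.2475/0.006561 − 1 = 36.7229.
Thus a = 0.45·36.7229 = 16.53 and b = 0.55·36.7229 = 20.20.

a = 16.53, b = 20.20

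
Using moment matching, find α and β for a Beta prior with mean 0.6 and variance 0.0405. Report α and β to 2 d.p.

α = 2.96, β = 1.97

Write ν = α+β; then α = μν and Var = μ(1−μ)/(ν+1).
ν = μ(1−μ)/Var − 1 = 0.24/0.0405 − 1 = 4.9259.
α = 0.6·4.9259 = 2.96, β = 0.4·4.9259 = 1.97.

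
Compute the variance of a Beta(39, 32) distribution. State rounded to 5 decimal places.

0.00344

α+β = 71 and αβ = 1248, so Var = αβ/[(α+β)²(α+β+1)] = 1248/362952 = 0.00344.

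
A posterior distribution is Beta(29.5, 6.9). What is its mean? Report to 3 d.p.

0.810

E[X] = α/(α+β) = 29.5/36.4 = 0.810.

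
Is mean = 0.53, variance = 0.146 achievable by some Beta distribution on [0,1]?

A Beta with mean μ has variance μ(1−μ)/(α+β+1) < μ(1−μ).
Here μ(1−μ) = 0.53×0.47 = 0.2491, and 0.146 < 0.2491.

Yes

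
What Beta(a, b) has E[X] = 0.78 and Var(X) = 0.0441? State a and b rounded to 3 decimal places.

a = 2.255, b = 0.636

Let s = a+b. The Beta variance is μ(1−μ)/(s+1).
So s+1 = μ(1−μ)/σ² = (0.78×0.22)/0.0441 = 0.1716/0.0441 = 3.8912, giving s = 2.8912.
Then a = μs = 0.78×2.8912 = 2.255 and b = (1−μ)s = 0.22×2.8912 = 0.636.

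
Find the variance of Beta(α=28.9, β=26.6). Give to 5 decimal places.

α+β = 55.5 and αβ = 768.74, so Var = αβ/[(α+β)²(α+β+1)] = 768.74/174034.125 = 0.00442.

0.00442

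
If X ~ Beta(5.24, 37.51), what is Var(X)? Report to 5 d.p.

0.00246

μ = 5.24/42.75 = 0.122573; Var = μ(1−μ)/(α+β+1) = 0.1075489/43.75 = 0.00246.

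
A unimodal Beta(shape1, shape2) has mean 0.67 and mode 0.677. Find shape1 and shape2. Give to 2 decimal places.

shape1 = 33.88, shape2 = 16.69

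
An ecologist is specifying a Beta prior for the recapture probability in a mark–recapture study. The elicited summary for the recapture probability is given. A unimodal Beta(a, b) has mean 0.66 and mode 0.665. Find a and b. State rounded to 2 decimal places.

a = 43.56, b = 22.44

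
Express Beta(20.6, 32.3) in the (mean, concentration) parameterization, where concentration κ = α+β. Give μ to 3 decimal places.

κ = α+β = 20.6+32.3 = 52.9; μ = α/κ = 20.6/52.9 = 0.389.

μ = 0.389, κ = 52.9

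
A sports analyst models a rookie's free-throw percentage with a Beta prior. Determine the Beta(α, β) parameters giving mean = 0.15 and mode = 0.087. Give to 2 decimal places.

α = 1.97, β = 11.14

Let s = α+β. Mean gives α = μs = 0.15s; mode gives (α−1)/(s−2) = 0.087.
Substituting: 0.15s − 1 = 0.087(s−2) = 0.087s − 0.174, so 0.063s = 0.826 and s = 13.1111.
Then α = 0.15×13.1111 = 1.97 and β = s−α = 11.14.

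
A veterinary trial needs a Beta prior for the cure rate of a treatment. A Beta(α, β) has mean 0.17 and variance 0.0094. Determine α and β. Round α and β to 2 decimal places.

By moment matching, α+β = μ(1−μ)/σ² − 1 = (0.17·0.83)/0.0094 − 1 = 15.0106 − 1 = 14.0106.
Since α/(α+β) = μ, α = 0.17·14.0106 = 2.38 and β = 0.83·14.0106 = 11.63.

α = 2.38, β = 11.63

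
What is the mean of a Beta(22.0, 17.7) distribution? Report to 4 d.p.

E[X] = α/(α+β) = 22.0/39.7 = 0.5542.

0.5542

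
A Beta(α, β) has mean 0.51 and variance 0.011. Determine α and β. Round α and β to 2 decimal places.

By moment matching, α+β = μ(1−μ)/σ² − 1 = (0.51·0.49)/0.011 − 1 = 22.7182 − 1 = 21.7182.
Since α/(α+β) = μ, α = 0.51·21.7182 = 11.08 and β = 0.49·21.7182 = 10.64.

α = 11.08, β = 10.64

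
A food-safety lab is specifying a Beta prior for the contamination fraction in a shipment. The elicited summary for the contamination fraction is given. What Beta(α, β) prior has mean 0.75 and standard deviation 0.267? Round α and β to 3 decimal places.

First σ² = 0.071289. Setting α = μn, β = (1−μ)n with n = α+β,
μ(1−μ)/(n+1) = 0.071289 ⇒ n+1 = 0.1875/0.071289 = 2.6301 ⇒ n = 1.6301.
Hence α = 0.75×1.6301 = 1.223, β = 0.25×1.6301 = 0.408.

α = 1.223, β = 0.408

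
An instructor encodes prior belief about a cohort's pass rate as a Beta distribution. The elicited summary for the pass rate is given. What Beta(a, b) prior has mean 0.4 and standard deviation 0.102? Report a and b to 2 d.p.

σ² = 0.102² = 0.010404.
With s = a+b, Var = μ(1−μ)/(s+1), so s+1 = (0.4×0.6)/0.010404 = 23.0681 and s = 22.0681.
a = μs = 8.83, b = (1−μ)s = 13.24.

a = 8.83, b = 13.24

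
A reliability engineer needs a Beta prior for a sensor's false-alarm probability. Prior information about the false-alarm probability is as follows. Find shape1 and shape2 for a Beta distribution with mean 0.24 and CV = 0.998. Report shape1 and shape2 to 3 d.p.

σ = CV·μ = 0.998×0.24 = 0.23952, so σ² = 0.057370.
s+1 = μ(1−μ)/σ² = 0.1824/0.057370 = 3.1794, so s = shape1+shape2 = 2.1794.
shape1 = μs = 0.523, shape2 = (1−μ)s = 1.656.

shape1 = 0.523, shape2 = 1.656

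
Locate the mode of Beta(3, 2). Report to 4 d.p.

The density x^(α−1)(1−x)^(β−1) is maximised at (α−1)/(α+β−2) = 2/3 = 0.6667.

0.6667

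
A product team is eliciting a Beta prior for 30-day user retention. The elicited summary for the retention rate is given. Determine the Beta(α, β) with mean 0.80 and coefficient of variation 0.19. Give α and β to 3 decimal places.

α = 4.740, β = 1.185

Var = (CV·μ)² = (0.19×0.80)² = 0.023104.
α+β = μ(1−μ)/Var − 1 = 0.1600/0.023104 − 1 = 5.9252.
Thus α = 0.80·5.9252 = 4.740 and β = 0.20·5.9252 = 1.185.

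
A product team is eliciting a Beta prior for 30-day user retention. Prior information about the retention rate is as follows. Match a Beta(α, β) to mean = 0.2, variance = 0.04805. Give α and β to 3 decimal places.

α = 0.466, β = 1.864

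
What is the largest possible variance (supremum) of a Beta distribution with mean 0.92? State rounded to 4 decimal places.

Var = μ(1−μ)/(α+β+1), which approaches μ(1−μ) as α+β → 0.
So the supremum is μ(1−μ) = 0.92×0.08 = 0.0736.

0.0736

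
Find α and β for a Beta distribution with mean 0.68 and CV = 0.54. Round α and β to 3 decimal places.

α = 0.417, β = 0.196

σ = CV·μ = 0.54×0.68 = 0.36720, so σ² = 0.134836.
s+1 = μ(1−μ)/σ² = 0.2176/0.134836 = 1.6138, so s = α+β = 0.6138.
α = μs = 0.417, β = (1−μ)s = 0.196.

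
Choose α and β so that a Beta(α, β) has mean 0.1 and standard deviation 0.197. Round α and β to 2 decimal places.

α = 0.13, β = 1.19

Variance = 0.197² = 0.038809. The moment-matching identity α+β = μ(1−μ)/Var − 1 gives
α+β = 0.09/0.038809 − 1 = 1.3190, so α = μ·1.3190 = 0.13 and β = (1−μ)·1.3190 = 1.19.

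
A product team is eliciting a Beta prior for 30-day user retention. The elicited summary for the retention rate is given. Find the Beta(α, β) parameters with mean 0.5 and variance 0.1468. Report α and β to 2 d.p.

α = 0.35, β = 0.35

Write ν = α+β; then α = μν and Var = μ(1−μ)/(ν+1).
ν = μ(1−μ)/Var − 1 = 0.25/0.1468 − 1 = 0.7030.
α = 0.5·0.7030 = 0.35, β = 0.5·0.7030 = 0.35.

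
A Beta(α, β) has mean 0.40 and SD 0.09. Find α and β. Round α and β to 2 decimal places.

Variance = 0.09² = 0.0081. The moment-matching identity α+β = μ(1−μ)/Var − 1 gives
α+β = 0.2400/0.0081 − 1 = 28.6296, so α = μ·28.6296 = 11.45 and β = (1−μ)·28.6296 = 17.18.

α = 11.45, β = 17.18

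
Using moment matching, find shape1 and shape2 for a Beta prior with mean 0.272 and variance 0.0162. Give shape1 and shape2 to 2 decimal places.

shape1 = 3.05, shape2 = 8.17

By moment matching, shape1+shape2 = μ(1−μ)/σ² − 1 = (0.272·0.728)/0.0162 − 1 = 12.2232 − 1 = 11.2232.
Since shape1/(shape1+shape2) = μ, shape1 = 0.272·11.2232 = 3.05 and shape2 = 0.728·11.2232 = 8.17.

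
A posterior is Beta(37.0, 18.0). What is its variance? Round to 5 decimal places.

0.00393

Var = αβ/[(α+β)²(α+β+1)] = (37.0×18.0)/(55.0²×56.0) = 666.00/169400.000 = 0.00393.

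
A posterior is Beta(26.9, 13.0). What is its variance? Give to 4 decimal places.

0.0054

α+β = 39.9 and αβ = 349.70, so Var = αβ/[(α+β)²(α+β+1)] = 349.70/65113.209 = 0.0054.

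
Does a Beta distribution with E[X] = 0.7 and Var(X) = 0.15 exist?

Yes

A Beta with mean μ has variance μ(1−μ)/(α+β+1) < μ(1−μ).
Here μ(1−μ) = 0.7×0.3 = 0.21, and 0.15 < 0.21.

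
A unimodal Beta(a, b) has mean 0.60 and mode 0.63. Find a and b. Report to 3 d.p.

Let s = a+b. Mean gives a = μs = 0.60s; mode gives (a−1)/(s−2) = 0.63.
Substituting: 0.60s − 1 = 0.63(s−2) = 0.63s − 1.26, so -0.03s = -0.26 and s = 8.6667.
Then a = 0.60×8.6667 = 5.200 and b = s−a = 3.467.

a = 5.200, b = 3.467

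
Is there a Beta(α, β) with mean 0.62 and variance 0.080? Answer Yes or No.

Yes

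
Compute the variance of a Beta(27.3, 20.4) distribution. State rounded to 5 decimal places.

0.00503

Var = αβ/[(α+β)²(α+β+1)] = (27.3×20.4)/(47.7²×48.7) = 556.92/110806.623 = 0.00503.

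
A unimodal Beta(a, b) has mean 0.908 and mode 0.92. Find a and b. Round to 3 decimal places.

a = 63.560, b = 6.440

With s = a+b: μ = a/s and mode = (a−1)/(s−2). Eliminating a = μs,
μs − 1 = m(s−2) ⇒ s(μ−m) = 1−2m ⇒ s = -0.84/-0.012 = 70.0000.
So a = μs = 63.560, b = (1−μ)s = 6.440.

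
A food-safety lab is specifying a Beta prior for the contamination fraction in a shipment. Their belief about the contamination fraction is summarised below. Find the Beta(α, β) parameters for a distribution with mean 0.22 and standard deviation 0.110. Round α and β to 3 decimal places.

σ² = 0.110² = 0.012100.
With s = α+β, Var = μ(1−μ)/(s+1), so s+1 = (0.22×0.78)/0.012100 = 14.1818 and s = 13.1818.
α = μs = 2.900, β = (1−μ)s = 10.282.

α = 2.900, β = 10.282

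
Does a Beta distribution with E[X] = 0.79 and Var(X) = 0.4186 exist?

No

The Beta variance bound is σ² < μ(1−μ).
Here μ(1−μ) = 0.79×0.21 = 0.1659, and 0.4186 ≥ 0.1659.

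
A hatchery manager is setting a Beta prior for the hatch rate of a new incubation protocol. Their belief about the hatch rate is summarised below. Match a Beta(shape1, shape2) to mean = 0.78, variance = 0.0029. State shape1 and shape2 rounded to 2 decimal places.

shape1 = 45.37, shape2 = 12.80

Let s = shape1+shape2. The Beta variance is μ(1−μ)/(s+1).
So s+1 = μ(1−μ)/σ² = (0.78×0.22)/0.0029 = 0.1716/0.0029 = 59.1724, giving s = 58.1724.
Then shape1 = μs = 0.78×58.1724 = 45.37 and shape2 = (1−μ)s = 0.22×58.1724 = 12.80.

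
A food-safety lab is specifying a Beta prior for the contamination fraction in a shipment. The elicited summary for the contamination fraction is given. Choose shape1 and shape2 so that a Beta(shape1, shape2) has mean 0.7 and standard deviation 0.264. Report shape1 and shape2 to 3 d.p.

Variance = 0.264² = 0.069696. The moment-matching identity shape1+shape2 = μ(1−μ)/Var − 1 gives
shape1+shape2 = 0.21/0.069696 − 1 = 2.0131, so shape1 = μ·2.0131 = 1.409 and shape2 = (1−μ)·2.0131 = 0.604.

shape1 = 1.409, shape2 = 0.604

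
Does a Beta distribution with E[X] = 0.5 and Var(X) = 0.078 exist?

Yes

A Beta with mean μ has variance μ(1−μ)/(α+β+1) < μ(1−μ).
Here μ(1−μ) = 0.5×0.5 = 0.25, and 0.078 < 0.25.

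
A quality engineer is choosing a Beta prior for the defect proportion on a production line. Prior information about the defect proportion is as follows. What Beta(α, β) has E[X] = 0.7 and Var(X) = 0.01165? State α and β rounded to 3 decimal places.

By moment matching, α+β = μ(1−μ)/σ² − 1 = (0.7·0.3)/0.01165 − 1 = 18.0258 − 1 = 17.0258.
Since α/(α+β) = μ, α = 0.7·17.0258 = 11.918 and β = 0.3·17.0258 = 5.108.

α = 11.918, β = 5.108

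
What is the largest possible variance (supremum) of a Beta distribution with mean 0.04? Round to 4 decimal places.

Var = μ(1−μ)/(α+β+1), which approaches μ(1−μ) as α+β → 0.
So the supremum is μ(1−μ) = 0.04×0.96 = 0.0384.

0.0384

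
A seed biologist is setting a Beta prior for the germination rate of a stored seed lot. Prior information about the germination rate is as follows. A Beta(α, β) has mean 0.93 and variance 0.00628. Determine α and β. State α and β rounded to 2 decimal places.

α = 8.71, β = 0.66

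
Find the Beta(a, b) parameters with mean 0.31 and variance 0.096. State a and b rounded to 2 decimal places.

a = 0.38, b = 0.85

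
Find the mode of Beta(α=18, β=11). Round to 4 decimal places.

0.6296

The density x^(α−1)(1−x)^(β−1) is maximised at (α−1)/(α+β−2) = 17/27 = 0.6296.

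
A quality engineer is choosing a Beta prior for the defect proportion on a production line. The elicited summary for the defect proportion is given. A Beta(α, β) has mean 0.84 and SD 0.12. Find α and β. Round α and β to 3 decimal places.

α = 7.000, β = 1.333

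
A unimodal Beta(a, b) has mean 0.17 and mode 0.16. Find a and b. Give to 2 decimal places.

a = 11.56, b = 56.44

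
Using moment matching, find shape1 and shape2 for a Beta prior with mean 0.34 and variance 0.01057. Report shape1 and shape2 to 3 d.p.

shape1 = 6.878, shape2 = 13.352

Let s = shape1+shape2. The Beta variance is μ(1−μ)/(s+1).
So s+1 = μ(1−μ)/σ² = (0.34×0.66)/0.01057 = 0.2244/0.01057 = 21.2299, giving s = 20.2299.
Then shape1 = μs = 0.34×20.2299 = 6.878 and shape2 = (1−μ)s = 0.66×20.2299 = 13.352.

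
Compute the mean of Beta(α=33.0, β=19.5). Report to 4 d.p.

The Beta mean is α/(α+β) = 33.0/(33.0+19.5) = 0.6286.

0.6286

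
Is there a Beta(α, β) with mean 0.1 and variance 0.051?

Yes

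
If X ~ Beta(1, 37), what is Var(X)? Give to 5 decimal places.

α+β = 38 and αβ = 37, so Var = αβ/[(α+β)²(α+β+1)] = 37/56316 = 0.00066.

0.00066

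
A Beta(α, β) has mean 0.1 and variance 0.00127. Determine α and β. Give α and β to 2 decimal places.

By moment matching, α+β = μ(1−μ)/σ² − 1 = (0.1·0.9)/0.00127 − 1 = 70.8661 − 1 = 69.8661.
Since α/(α+β) = μ, α = 0.1·69.8661 = 6.99 and β = 0.9·69.8661 = 62.88.

α = 6.99, β = 62.88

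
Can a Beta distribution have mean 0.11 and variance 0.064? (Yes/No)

A Beta with mean μ has variance μ(1−μ)/(α+β+1) < μ(1−μ).
Here μ(1−μ) = 0.11×0.89 = 0.0979, and 0.064 < 0.0979.

Yes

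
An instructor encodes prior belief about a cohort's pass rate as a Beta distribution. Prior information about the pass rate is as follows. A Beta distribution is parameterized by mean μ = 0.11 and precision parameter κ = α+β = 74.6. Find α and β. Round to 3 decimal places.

α = 8.206, β = 66.394

Split κ in proportion μ : (1−μ): α = 0.11·74.6 = 8.206, β = 74.6 − 8.206 = 66.394.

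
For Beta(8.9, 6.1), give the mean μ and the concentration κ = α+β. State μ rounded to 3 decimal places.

κ = α+β = 8.9+6.1 = 15.0; μ = α/κ = 8.9/15.0 = 0.593.

μ = 0.593, κ = 15.0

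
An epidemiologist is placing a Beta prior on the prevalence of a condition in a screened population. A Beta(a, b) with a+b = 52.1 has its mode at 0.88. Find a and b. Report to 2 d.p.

For a,b>1 the mode is (a−1)/(a+b−2), so a = mode·(κ−2)+1 = 0.88×50.1+1 = 45.09.
And b = (1−mode)·(κ−2)+1 = 0.12×50.1+1 = 7.01.

a = 45.09, b = 7.01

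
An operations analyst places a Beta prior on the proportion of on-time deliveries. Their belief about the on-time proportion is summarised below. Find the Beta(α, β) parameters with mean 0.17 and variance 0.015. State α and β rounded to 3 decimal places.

By moment matching, α+β = μ(1−μ)/σ² − 1 = (0.17·0.83)/0.015 − 1 = 9.4067 − 1 = 8.4067.
Since α/(α+β) = μ, α = 0.17·8.4067 = 1.429 and β = 0.83·8.4067 = 6.978.

α = 1.429, β = 6.978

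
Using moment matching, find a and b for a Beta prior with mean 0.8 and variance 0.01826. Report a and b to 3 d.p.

a = 6.210, b = 1.552

Let s = a+b. The Beta variance is μ(1−μ)/(s+1).
So s+1 = μ(1−μ)/σ² = (0.8×0.2)/0.01826 = 0.16/0.01826 = 8.7623, giving s = 7.7623.
Then a = μs = 0.8×7.7623 = 6.210 and b = (1−μ)s = 0.2×7.7623 = 1.552.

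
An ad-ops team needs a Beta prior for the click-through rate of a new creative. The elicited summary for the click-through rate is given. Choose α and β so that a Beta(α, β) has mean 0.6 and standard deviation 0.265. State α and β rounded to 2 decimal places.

σ² = 0.265² = 0.070225.
With s = α+β, Var = μ(1−μ)/(s+1), so s+1 = (0.6×0.4)/0.070225 = 3.4176 and s = 2.4176.
α = μs = 1.45, β = (1−μ)s = 0.97.

α = 1.45, β = 0.97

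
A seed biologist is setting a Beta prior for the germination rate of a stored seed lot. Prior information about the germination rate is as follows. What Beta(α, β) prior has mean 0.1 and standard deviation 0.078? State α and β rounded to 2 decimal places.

α = 1.38, β = 12.41

First σ² = 0.006084. Setting α = μn, β = (1−μ)n with n = α+β,
μ(1−μ)/(n+1) = 0.006084 ⇒ n+1 = 0.09/0.006084 = 14.7929 ⇒ n = 13.7929.
Hence α = 0.1×13.7929 = 1.38, β = 0.9×13.7929 = 12.41.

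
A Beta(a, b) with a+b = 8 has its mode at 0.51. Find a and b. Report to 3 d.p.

For a,b>1 the mode is (a−1)/(a+b−2), so a = mode·(κ−2)+1 = 0.51×6+1 = 4.060.
And b = (1−mode)·(κ−2)+1 = 0.49×6+1 = 3.940.

a = 4.060, b = 3.940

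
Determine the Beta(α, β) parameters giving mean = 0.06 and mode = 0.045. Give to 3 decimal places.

With s = α+β: μ = α/s and mode = (α−1)/(s−2). Eliminating α = μs,
μs − 1 = m(s−2) ⇒ s(μ−m) = 1−2m ⇒ s = 0.910/0.015 = 60.6667.
So α = μs = 3.640, β = (1−μ)s = 57.027.

α = 3.640, β = 57.027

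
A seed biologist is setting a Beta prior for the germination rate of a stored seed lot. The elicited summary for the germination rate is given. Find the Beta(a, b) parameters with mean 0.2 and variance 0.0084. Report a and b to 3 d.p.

Let s = a+b. The Beta variance is μ(1−μ)/(s+1).
So s+1 = μ(1−μ)/σ² = (0.2×0.8)/0.0084 = 0.16/0.0084 = 19.0476, giving s = 18.0476.
Then a = μs = 0.2×18.0476 = 3.610 and b = (1−μ)s = 0.8×18.0476 = 14.438.

a = 3.610, b = 14.438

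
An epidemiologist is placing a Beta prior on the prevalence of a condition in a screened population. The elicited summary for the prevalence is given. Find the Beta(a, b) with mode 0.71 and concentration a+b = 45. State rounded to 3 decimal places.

a = 31.530, b = 13.470

Since the density peak of Beta(a,b) is at (a−1)/(a+b−2),
a = 1 + 0.71(45−2) = 31.530 and b = 45 − 31.530 = 13.470.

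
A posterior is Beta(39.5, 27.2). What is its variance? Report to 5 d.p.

α+β = 66.7 and αβ = 1074.40, so Var = αβ/[(α+β)²(α+β+1)] = 1074.40/301189.853 = 0.00357.

0.00357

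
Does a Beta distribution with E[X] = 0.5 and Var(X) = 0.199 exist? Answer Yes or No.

Yes

A Beta with mean μ has variance μ(1−μ)/(α+β+1) < μ(1−μ).
Here μ(1−μ) = 0.5×0.5 = 0.25, and 0.199 < 0.25.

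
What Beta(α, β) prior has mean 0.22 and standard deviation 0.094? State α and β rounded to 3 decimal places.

First σ² = 0.008836. Setting α = μn, β = (1−μ)n with n = α+β,
μ(1−μ)/(n+1) = 0.008836 ⇒ n+1 = 0.1716/0.008836 = 19.4206 ⇒ n = 18.4206.
Hence α = 0.22×18.4206 = 4.053, β = 0.78×18.4206 = 14.368.

α = 4.053, β = 14.368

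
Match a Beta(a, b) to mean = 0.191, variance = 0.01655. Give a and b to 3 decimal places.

By moment matching, a+b = μ(1−μ)/σ² − 1 = (0.191·0.809)/0.01655 − 1 = 9.3365 − 1 = 8.3365.
Since a/(a+b) = μ, a = 0.191·8.3365 = 1.592 and b = 0.809·8.3365 = 6.744.

a = 1.592, b = 6.744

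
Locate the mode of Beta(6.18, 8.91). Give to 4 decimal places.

With α,β > 1, mode = (α−1)/(α+β−2) = 5.18/13.09 = 0.3957.

0.3957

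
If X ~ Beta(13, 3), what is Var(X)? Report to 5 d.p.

0.00896

Var = αβ/[(α+β)²(α+β+1)] = (13×3)/(16²×17) = 39/4352 = 0.00896.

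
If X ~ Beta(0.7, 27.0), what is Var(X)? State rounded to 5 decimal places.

μ = 0.7/27.7 = 0.025271; Var = μ(1−μ)/(α+β+1) = 0.0246321/28.7 = 0.00086.

0.00086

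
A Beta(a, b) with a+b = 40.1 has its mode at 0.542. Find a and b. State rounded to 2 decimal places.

Since the density peak of Beta(a,b) is at (a−1)/(a+b−2),
a = 1 + 0.542(40.1−2) = 21.65 and b = 40.1 − 21.65 = 18.45.

a = 21.65, b = 18.45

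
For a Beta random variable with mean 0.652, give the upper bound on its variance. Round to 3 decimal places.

0.227

Var = μ(1−μ)/(α+β+1), which approaches μ(1−μ) as α+β → 0.
So the supremum is μ(1−μ) = 0.652×0.348 = 0.227.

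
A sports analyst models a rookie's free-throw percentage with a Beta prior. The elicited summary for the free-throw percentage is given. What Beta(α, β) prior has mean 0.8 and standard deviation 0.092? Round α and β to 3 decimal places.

α = 14.323, β = 3.581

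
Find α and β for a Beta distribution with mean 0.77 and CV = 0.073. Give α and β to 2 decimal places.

α = 42.39, β = 12.66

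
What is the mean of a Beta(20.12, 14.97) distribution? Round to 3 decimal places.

The Beta mean is α/(α+β) = 20.12/(20.12+14.97) = 0.573.

0.573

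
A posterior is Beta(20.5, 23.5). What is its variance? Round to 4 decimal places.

0.0055

Var = αβ/[(α+β)²(α+β+1)] = (20.5×23.5)/(44.0²×45.0) = 481.75/87120.000 = 0.0055.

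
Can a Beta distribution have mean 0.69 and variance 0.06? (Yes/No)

Yes

The Beta variance bound is σ² < μ(1−μ).
Here μ(1−μ) = 0.69×0.31 = 0.2139, and 0.06 < 0.2139.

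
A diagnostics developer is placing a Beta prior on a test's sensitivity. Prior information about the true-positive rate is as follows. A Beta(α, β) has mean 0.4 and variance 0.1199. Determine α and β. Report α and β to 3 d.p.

Let s = α+β. The Beta variance is μ(1−μ)/(s+1).
So s+1 = μ(1−μ)/σ² = (0.4×0.6)/0.1199 = 0.24/0.1199 = 2.0017, giving s = 1.0017.
Then α = μs = 0.4×1.0017 = 0.401 and β = (1−μ)s = 0.6×1.0017 = 0.601.

α = 0.401, β = 0.601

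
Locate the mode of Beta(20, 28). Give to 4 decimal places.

0.4130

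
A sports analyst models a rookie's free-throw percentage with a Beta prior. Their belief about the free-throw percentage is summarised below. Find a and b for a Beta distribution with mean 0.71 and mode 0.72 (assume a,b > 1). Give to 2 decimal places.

a = 31.24, b = 12.76

Let s = a+b. Mean gives a = μs = 0.71s; mode gives (a−1)/(s−2) = 0.72.
Substituting: 0.71s − 1 = 0.72(s−2) = 0.72s − 1.44, so -0.01s = -0.44 and s = 44.0000.
Then a = 0.71×44.0000 = 31.24 and b = s−a = 12.76.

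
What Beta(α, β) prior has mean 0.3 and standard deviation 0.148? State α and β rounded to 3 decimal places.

First σ² = 0.021904. Setting α = μn, β = (1−μ)n with n = α+β,
μ(1−μ)/(n+1) = 0.021904 ⇒ n+1 = 0.21/0.021904 = 9.5873 ⇒ n = 8.5873.
Hence α = 0.3×8.5873 = 2.576, β = 0.7×8.5873 = 6.011.

α = 2.576, β = 6.011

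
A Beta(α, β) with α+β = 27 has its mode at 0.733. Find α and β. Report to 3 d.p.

α = 19.325, β = 7.675

For α,β>1 the mode is (α−1)/(α+β−2), so α = mode·(κ−2)+1 = 0.733×25+1 = 19.325.
And β = (1−mode)·(κ−2)+1 = 0.267×25+1 = 7.675.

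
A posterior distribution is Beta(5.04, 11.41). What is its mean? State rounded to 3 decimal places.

0.306

The Beta mean is α/(α+β) = 5.04/(5.04+11.41) = 0.306.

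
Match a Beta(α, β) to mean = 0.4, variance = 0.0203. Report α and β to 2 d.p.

α = 4.33, β = 6.49

Write ν = α+β; then α = μν and Var = μ(1−μ)/(ν+1).
ν = μ(1−μ)/Var − 1 = 0.24/0.0203 − 1 = 10.8227.
α = 0.4·10.8227 = 4.33, β = 0.6·10.8227 = 6.49.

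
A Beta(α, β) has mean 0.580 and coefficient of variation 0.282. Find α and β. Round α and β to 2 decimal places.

σ = CV·μ = 0.282×0.580 = 0.16356, so σ² = 0.026752.
s+1 = μ(1−μ)/σ² = 0.243600/0.026752 = 9.1059, so s = α+β = 8.1059.
α = μs = 4.70, β = (1−μ)s = 3.40.

α = 4.70, β = 3.40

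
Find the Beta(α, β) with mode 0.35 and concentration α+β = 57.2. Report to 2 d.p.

α = 20.32, β = 36.88

Since the density peak of Beta(α,β) is at (α−1)/(α+β−2),
α = 1 + 0.35(57.2−2) = 20.32 and β = 57.2 − 20.32 = 36.88.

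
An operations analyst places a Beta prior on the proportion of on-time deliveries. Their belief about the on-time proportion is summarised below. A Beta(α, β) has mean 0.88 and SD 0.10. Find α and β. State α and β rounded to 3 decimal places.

α = 8.413, β = 1.147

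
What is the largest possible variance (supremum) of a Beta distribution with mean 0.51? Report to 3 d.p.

0.250

Var = μ(1−μ)/(α+β+1), which approaches μ(1−μ) as α+β → 0.
So the supremum is μ(1−μ) = 0.51×0.49 = 0.250.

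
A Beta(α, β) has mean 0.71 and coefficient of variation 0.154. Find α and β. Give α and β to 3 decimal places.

α = 11.518, β = 4.705

σ = CV·μ = 0.154×0.71 = 0.10934, so σ² = 0.011955.
s+1 = μ(1−μ)/σ² = 0.2059/0.011955 = 17.2226, so s = α+β = 16.2226.
α = μs = 11.518, β = (1−μ)s = 4.705.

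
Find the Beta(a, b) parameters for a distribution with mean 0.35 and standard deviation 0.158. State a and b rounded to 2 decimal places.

a = 2.84, b = 5.27

First σ² = 0.024964. Setting a = μn, b = (1−μ)n with n = a+b,
μ(1−μ)/(n+1) = 0.024964 ⇒ n+1 = 0.2275/0.024964 = 9.1131 ⇒ n = 8.1131.
Hence a = 0.35×8.1131 = 2.84, b = 0.65×8.1131 = 5.27.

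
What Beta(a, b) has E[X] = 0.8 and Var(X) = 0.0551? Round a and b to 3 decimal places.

a = 1.523, b = 0.381

Let s = a+b. The Beta variance is μ(1−μ)/(s+1).
So s+1 = μ(1−μ)/σ² = (0.8×0.2)/0.0551 = 0.16/0.0551 = 2.9038, giving s = 1.9038.
Then a = μs = 0.8×1.9038 = 1.523 and b = (1−μ)s = 0.2×1.9038 = 0.381.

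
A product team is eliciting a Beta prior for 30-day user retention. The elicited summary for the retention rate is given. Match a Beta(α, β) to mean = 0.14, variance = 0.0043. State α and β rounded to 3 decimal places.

Let s = α+β. The Beta variance is μ(1−μ)/(s+1).
So s+1 = μ(1−μ)/σ² = (0.14×0.86)/0.0043 = 0.1204/0.0043 = 28.0000, giving s = 27.0000.
Then α = μs = 0.14×27.0000 = 3.780 and β = (1−μ)s = 0.86×27.0000 = 23.220.

α = 3.780, β = 23.220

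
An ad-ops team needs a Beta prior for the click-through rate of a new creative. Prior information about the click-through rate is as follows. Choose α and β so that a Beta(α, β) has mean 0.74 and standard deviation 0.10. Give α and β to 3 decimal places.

α = 13.498, β = 4.742

σ² = 0.10² = 0.0100.
With s = α+β, Var = μ(1−μ)/(s+1), so s+1 = (0.74×0.26)/0.0100 = 19.2400 and s = 18.2400.
α = μs = 13.498, β = (1−μ)s = 4.742.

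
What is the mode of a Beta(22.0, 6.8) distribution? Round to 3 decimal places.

With α,β > 1, mode = (α−1)/(α+β−2) = 21.0/26.8 = 0.784.

0.784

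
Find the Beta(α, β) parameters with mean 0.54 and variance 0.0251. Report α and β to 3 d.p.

Let s = α+β. The Beta variance is μ(1−μ)/(s+1).
So s+1 = μ(1−μ)/σ² = (0.54×0.46)/0.0251 = 0.2484/0.0251 = 9.8964, giving s = 8.8964.
Then α = μs = 0.54×8.8964 = 4.804 and β = (1−μ)s = 0.46×8.8964 = 4.092.

α = 4.804, β = 4.092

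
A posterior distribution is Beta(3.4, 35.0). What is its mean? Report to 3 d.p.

0.089

E[X] = α/(α+β) = 3.4/38.4 = 0.089.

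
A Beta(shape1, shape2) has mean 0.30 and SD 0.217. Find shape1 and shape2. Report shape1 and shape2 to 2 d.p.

Variance = 0.217² = 0.047089. The moment-matching identity shape1+shape2 = μ(1−μ)/Var − 1 gives
shape1+shape2 = 0.2100/0.047089 − 1 = 3.4596, so shape1 = μ·3.4596 = 1.04 and shape2 = (1−μ)·3.4596 = 2.42.

shape1 = 1.04, shape2 = 2.42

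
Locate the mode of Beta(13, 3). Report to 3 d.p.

0.857

The density x^(α−1)(1−x)^(β−1) is maximised at (α−1)/(α+β−2) = 12/14 = 0.857.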